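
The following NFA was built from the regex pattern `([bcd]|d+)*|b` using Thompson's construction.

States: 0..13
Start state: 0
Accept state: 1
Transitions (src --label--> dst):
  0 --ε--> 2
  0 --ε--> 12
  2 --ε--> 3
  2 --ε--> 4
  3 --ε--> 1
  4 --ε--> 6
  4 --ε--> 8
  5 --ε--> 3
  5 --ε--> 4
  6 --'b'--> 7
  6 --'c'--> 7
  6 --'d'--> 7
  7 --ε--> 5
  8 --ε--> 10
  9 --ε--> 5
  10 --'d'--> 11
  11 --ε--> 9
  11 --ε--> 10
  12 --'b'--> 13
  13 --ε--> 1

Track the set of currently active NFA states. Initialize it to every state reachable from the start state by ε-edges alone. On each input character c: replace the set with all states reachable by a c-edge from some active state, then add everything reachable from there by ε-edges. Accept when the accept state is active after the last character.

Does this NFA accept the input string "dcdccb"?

Answer: ACCEPT

Trace:
initial (ε-close {0}): {0,1,2,3,4,6,8,10,12}
'd' @ 1: {1,3,4,5,6,7,8,9,10,11}  [accepting]
'c' @ 2: {1,3,4,5,6,7,8,10}  [accepting]
'd' @ 3: {1,3,4,5,6,7,8,9,10,11}  [accepting]
'c' @ 4: {1,3,4,5,6,7,8,10}  [accepting]
'c' @ 5: {1,3,4,5,6,7,8,10}  [accepting]
'b' @ 6: {1,3,4,5,6,7,8,10}  [accepting]
end set {1,3,4,5,6,7,8,10} — state 1 in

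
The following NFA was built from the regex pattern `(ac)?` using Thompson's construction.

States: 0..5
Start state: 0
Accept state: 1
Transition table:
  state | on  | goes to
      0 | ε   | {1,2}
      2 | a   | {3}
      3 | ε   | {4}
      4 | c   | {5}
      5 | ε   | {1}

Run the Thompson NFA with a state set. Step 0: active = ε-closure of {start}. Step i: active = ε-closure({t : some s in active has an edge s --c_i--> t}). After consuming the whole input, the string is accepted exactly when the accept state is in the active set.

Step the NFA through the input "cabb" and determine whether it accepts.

initial (ε-close {0}): {0,1,2}
'c' @ 1: {}  — dead — no transitions
rest 'abb' ignored (set empty)
after full input: {}  (accept=1 not in)

Answer: REJECT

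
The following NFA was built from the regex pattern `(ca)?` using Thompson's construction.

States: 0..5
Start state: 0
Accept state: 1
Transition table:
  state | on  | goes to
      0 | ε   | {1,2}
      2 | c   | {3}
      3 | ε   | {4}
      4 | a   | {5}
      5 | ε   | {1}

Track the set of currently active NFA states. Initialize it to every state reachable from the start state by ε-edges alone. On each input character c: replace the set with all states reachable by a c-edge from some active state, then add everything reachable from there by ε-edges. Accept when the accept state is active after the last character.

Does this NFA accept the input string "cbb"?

start: ε-closure({0}) = {0,1,2}
'c' @ 1: {3,4}
'b' @ 2: {}  — no active states
rest 'b' ignored (set empty)
end set {} — state 1 not in

Answer: REJECT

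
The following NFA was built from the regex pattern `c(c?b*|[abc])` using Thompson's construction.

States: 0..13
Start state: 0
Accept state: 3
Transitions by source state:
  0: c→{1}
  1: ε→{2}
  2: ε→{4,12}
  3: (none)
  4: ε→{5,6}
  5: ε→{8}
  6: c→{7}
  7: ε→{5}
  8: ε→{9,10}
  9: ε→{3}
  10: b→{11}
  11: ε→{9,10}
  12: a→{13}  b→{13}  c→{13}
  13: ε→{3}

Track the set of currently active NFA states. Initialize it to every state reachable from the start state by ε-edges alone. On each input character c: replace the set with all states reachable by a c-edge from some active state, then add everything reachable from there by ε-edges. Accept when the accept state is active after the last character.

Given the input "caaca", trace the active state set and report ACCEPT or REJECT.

initial (ε-close {0}): {0}
'c' @ 1: {1,2,3,4,5,6,8,9,10,12}  ✓accept
'a' @ 2: {3,13}  ✓accept
'a' @ 3: {}  — state set empty
rest 'ca' ignored (set empty)
after full input: {}  (accept=3 not in)

Answer: REJECT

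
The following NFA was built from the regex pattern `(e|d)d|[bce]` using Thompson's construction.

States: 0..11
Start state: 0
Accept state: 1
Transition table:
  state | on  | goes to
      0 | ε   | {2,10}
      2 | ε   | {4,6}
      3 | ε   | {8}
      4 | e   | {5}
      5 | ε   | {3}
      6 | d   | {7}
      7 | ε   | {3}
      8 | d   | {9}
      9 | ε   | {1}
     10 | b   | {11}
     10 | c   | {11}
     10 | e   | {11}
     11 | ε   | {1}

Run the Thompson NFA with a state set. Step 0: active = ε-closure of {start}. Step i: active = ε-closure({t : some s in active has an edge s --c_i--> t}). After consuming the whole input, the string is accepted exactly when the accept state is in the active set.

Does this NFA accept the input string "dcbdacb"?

Answer: REJECT

Derivation:
initial (ε-close {0}): {0,2,4,6,10}
'd' @ 1: {3,7,8}
'c' @ 2: {}  — state set empty
rest 'bdacb' ignored (set empty)
end set {} — state 1 not in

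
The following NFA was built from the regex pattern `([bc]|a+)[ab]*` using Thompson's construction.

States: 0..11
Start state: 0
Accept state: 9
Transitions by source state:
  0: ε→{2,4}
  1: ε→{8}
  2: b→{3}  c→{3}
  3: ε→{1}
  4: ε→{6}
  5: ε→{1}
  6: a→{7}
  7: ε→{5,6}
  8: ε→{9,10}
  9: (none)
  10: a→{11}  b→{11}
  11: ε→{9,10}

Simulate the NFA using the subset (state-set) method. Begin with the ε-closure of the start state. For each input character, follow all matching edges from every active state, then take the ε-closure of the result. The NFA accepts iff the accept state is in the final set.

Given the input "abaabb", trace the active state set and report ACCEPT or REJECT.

Answer: ACCEPT

Trace:
start: ε-closure({0}) = {0,2,4,6}
'a' @ 1: {1,5,6,7,8,9,10}  [accepting]
'b' @ 2: {9,10,11}  [accepting]
'a' @ 3: {9,10,11}  [accepting]
'a' @ 4: {9,10,11}  [accepting]
'b' @ 5: {9,10,11}  [accepting]
'b' @ 6: {9,10,11}  [accepting]
end set {9,10,11} — state 9 in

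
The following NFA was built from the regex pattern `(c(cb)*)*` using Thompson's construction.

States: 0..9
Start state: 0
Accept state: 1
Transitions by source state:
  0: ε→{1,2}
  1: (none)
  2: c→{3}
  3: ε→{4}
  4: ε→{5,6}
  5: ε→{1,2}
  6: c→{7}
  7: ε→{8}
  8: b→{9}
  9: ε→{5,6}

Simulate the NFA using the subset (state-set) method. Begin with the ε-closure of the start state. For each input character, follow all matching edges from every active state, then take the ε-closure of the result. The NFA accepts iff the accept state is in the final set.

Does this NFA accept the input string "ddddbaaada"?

Answer: REJECT

Steps:
initial (ε-close {0}): {0,1,2}
'd' @ 1: {}  — no active states
rest 'dddbaaada' ignored (set empty)
final: {}; accept 1 not in set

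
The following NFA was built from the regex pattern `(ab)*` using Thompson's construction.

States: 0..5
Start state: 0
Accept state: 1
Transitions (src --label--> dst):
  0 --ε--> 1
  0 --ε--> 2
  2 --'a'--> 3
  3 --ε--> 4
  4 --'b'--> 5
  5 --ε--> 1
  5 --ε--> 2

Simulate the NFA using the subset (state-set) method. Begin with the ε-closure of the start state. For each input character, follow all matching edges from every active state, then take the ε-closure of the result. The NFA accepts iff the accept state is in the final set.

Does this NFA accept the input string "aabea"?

Answer: REJECT

Derivation:
initial (ε-close {0}): {0,1,2}
'a' @ 1: {3,4}
'a' @ 2: {}  — dead — no transitions
rest 'bea' ignored (set empty)
after full input: {}  (accept=1 not in)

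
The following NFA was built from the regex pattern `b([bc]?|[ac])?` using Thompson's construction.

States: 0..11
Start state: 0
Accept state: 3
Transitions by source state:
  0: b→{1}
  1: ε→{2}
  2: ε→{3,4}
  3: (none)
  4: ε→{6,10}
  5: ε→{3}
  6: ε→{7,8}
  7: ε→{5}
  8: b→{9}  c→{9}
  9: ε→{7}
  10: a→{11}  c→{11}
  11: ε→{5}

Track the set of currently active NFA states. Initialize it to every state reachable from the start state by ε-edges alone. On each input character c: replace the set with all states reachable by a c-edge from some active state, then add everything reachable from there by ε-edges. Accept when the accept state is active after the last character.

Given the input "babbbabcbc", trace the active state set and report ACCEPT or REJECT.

Answer: REJECT

Derivation:
S₀ = ε-closure({0}) = {0}
'b' @ 1: {1,2,3,4,5,6,7,8,10}  ✓accept
'a' @ 2: {3,5,11}  ✓accept
'b' @ 3: {}  — dead — no transitions
rest 'bbabcbc' ignored (set empty)
final: {}; accept 3 not in set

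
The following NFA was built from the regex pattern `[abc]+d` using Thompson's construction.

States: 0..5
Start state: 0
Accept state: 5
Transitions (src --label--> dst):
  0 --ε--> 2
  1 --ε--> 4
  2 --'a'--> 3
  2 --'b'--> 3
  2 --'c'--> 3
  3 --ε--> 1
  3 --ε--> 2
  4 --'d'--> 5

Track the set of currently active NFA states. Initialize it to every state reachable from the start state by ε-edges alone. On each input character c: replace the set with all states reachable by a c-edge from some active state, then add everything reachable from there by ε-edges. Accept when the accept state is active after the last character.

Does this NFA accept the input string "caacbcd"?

start: ε-closure({0}) = {0,2}
'c' @ 1: {1,2,3,4}
'a' @ 2: {1,2,3,4}
'a' @ 3: {1,2,3,4}
'c' @ 4: {1,2,3,4}
'b' @ 5: {1,2,3,4}
'c' @ 6: {1,2,3,4}
'd' @ 7: {5}  [accepting]
end set {5} — state 5 in

Answer: ACCEPT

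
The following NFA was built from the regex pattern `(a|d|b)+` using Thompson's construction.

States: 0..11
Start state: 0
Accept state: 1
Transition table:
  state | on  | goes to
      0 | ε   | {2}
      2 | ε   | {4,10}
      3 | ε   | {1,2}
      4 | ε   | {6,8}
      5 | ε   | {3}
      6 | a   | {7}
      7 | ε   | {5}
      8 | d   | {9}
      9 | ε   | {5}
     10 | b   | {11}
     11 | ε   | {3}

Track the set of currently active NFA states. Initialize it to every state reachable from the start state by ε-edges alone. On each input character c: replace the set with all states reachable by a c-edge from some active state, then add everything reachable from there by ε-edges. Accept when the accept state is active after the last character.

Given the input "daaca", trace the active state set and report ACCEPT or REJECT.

S₀ = ε-closure({0}) = {0,2,4,6,8,10}
'd' @ 1: {1,2,3,4,5,6,8,9,10}  [accepting]
'a' @ 2: {1,2,3,4,5,6,7,8,10}  [accepting]
'a' @ 3: {1,2,3,4,5,6,7,8,10}  [accepting]
'c' @ 4: {}  — state set empty
rest 'a' ignored (set empty)
end set {} — state 1 not in

Answer: REJECT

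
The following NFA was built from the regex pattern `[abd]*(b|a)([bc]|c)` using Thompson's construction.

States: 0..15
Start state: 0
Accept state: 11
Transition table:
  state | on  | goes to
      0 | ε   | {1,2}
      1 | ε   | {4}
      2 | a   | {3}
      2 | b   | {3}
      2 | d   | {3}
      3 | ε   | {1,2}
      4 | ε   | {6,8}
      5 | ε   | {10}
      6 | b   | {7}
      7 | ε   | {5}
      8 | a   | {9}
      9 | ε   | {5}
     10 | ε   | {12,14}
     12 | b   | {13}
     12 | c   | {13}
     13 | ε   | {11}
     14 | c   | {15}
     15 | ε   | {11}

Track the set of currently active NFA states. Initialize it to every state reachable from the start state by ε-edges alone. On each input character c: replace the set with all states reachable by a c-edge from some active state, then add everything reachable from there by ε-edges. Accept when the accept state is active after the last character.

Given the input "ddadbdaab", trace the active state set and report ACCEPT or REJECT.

Answer: ACCEPT

Steps:
start: ε-closure({0}) = {0,1,2,4,6,8}
'd' @ 1: {1,2,3,4,6,8}
'd' @ 2: {1,2,3,4,6,8}
'a' @ 3: {1,2,3,4,5,6,8,9,10,12,14}
'd' @ 4: {1,2,3,4,6,8}
'b' @ 5: {1,2,3,4,5,6,7,8,10,12,14}
'd' @ 6: {1,2,3,4,6,8}
'a' @ 7: {1,2,3,4,5,6,8,9,10,12,14}
'a' @ 8: {1,2,3,4,5,6,8,9,10,12,14}
'b' @ 9: {1,2,3,4,5,6,7,8,10,11,12,13,14}  ✓accept
after full input: {1,2,3,4,5,6,7,8,10,11,12,13,14}  (accept=11 in)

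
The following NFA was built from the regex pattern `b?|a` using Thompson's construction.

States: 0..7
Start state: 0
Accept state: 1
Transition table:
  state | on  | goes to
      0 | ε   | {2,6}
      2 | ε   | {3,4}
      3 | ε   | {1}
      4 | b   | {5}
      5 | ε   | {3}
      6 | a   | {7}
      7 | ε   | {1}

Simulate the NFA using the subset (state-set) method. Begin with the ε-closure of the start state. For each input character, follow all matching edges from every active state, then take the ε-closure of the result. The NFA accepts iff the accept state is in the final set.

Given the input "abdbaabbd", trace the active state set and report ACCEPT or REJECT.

start: ε-closure({0}) = {0,1,2,3,4,6}
'a' @ 1: {1,7}  ✓accept
'b' @ 2: {}  — no active states
rest 'dbaabbd' ignored (set empty)
final: {}; accept 1 not in set

Answer: REJECT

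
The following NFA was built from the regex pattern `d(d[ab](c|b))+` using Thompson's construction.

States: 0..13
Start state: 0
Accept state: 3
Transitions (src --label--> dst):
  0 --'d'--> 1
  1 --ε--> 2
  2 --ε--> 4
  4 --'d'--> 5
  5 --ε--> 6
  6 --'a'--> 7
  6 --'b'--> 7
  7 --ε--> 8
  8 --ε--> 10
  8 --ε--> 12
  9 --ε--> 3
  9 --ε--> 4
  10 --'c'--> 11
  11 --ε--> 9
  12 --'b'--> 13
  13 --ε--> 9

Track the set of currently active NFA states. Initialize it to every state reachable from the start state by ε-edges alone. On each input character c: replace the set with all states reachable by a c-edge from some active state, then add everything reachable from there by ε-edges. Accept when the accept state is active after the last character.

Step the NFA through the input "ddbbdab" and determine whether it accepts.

S₀ = ε-closure({0}) = {0}
'd' @ 1: {1,2,4}
'd' @ 2: {5,6}
'b' @ 3: {7,8,10,12}
'b' @ 4: {3,4,9,13}  [accepting]
'd' @ 5: {5,6}
'a' @ 6: {7,8,10,12}
'b' @ 7: {3,4,9,13}  [accepting]
final: {3,4,9,13}; accept 3 in set

Answer: ACCEPT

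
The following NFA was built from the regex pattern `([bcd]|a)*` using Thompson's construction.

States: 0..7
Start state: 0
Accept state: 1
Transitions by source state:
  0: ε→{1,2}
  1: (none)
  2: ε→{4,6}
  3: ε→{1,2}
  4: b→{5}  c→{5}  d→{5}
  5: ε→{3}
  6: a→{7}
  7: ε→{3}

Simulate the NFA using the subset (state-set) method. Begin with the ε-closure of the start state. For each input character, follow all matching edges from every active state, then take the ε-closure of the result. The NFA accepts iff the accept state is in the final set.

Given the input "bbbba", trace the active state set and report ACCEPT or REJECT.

start: ε-closure({0}) = {0,1,2,4,6}
'b' @ 1: {1,2,3,4,5,6}  ✓accept
'b' @ 2: {1,2,3,4,5,6}  ✓accept
'b' @ 3: {1,2,3,4,5,6}  ✓accept
'b' @ 4: {1,2,3,4,5,6}  ✓accept
'a' @ 5: {1,2,3,4,6,7}  ✓accept
end set {1,2,3,4,6,7} — state 1 in

Answer: ACCEPT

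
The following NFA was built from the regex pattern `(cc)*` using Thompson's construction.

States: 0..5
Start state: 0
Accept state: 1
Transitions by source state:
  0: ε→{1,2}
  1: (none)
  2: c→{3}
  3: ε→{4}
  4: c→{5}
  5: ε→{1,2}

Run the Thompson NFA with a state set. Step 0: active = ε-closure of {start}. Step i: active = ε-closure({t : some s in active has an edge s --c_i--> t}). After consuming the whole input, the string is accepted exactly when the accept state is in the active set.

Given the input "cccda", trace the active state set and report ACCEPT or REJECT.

Answer: REJECT

Steps:
S₀ = ε-closure({0}) = {0,1,2}
'c' @ 1: {3,4}
'c' @ 2: {1,2,5}  ✓accept
'c' @ 3: {3,4}
'd' @ 4: {}  — dead — no transitions
rest 'a' ignored (set empty)
after full input: {}  (accept=1 not in)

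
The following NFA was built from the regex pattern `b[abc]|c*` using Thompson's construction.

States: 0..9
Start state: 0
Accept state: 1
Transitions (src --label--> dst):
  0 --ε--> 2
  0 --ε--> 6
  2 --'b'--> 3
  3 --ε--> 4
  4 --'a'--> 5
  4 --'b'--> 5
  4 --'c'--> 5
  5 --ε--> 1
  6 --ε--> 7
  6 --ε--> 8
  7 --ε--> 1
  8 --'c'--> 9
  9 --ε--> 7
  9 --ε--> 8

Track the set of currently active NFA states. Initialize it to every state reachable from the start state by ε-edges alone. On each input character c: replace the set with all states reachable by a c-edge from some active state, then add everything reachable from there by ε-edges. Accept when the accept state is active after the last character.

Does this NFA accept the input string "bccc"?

start: ε-closure({0}) = {0,1,2,6,7,8}
'b' @ 1: {3,4}
'c' @ 2: {1,5}  (accept∈set)
'c' @ 3: {}  — dead — no transitions
rest 'c' ignored (set empty)
final: {}; accept 1 not in set

Answer: REJECT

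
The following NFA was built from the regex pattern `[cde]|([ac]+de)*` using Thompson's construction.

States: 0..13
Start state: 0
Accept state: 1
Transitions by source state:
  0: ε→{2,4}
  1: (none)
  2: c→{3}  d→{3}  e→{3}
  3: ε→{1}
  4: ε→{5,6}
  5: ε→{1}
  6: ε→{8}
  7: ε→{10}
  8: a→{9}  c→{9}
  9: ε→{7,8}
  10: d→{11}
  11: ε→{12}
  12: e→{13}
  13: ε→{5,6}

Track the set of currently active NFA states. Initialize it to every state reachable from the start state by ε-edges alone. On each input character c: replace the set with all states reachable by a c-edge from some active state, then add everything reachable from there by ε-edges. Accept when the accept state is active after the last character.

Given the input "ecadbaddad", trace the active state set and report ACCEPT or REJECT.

Answer: REJECT

Derivation:
start: ε-closure({0}) = {0,1,2,4,5,6,8}
'e' @ 1: {1,3}  (accept∈set)
'c' @ 2: {}  — dead — no transitions
rest 'adbaddad' ignored (set empty)
final: {}; accept 1 not in set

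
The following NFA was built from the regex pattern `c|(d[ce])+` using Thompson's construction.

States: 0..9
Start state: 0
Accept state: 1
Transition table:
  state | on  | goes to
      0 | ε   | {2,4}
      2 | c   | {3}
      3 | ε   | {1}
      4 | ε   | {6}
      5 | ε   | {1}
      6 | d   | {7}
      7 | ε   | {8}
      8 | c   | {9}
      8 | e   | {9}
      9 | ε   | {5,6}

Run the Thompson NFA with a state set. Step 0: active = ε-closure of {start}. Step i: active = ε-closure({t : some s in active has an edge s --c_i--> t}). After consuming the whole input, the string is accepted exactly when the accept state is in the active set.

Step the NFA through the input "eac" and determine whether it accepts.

initial (ε-close {0}): {0,2,4,6}
'e' @ 1: {}  — state set empty
rest 'ac' ignored (set empty)
end set {} — state 1 not in

Answer: REJECT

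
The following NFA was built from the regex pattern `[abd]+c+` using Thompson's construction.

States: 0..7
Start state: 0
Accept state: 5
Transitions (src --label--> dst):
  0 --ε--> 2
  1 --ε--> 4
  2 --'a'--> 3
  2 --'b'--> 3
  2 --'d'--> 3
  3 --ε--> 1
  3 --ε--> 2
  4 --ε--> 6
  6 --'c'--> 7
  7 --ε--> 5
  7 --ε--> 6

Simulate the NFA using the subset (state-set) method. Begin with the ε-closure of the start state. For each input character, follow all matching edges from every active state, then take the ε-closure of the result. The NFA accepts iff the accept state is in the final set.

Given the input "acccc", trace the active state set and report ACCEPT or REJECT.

Answer: ACCEPT

Steps:
initial (ε-close {0}): {0,2}
'a' @ 1: {1,2,3,4,6}
'c' @ 2: {5,6,7}  [accepting]
'c' @ 3: {5,6,7}  [accepting]
'c' @ 4: {5,6,7}  [accepting]
'c' @ 5: {5,6,7}  [accepting]
final: {5,6,7}; accept 5 in set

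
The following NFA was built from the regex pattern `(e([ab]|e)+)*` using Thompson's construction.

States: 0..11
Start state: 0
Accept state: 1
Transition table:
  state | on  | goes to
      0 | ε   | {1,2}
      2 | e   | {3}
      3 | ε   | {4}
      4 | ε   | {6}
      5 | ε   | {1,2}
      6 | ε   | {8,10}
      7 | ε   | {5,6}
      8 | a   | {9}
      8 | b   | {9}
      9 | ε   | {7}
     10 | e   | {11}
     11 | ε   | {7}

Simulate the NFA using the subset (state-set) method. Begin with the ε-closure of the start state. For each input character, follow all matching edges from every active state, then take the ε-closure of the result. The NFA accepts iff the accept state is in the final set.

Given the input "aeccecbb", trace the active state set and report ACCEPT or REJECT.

Answer: REJECT

Trace:
initial (ε-close {0}): {0,1,2}
'a' @ 1: {}  — no active states
rest 'eccecbb' ignored (set empty)
final: {}; accept 1 not in set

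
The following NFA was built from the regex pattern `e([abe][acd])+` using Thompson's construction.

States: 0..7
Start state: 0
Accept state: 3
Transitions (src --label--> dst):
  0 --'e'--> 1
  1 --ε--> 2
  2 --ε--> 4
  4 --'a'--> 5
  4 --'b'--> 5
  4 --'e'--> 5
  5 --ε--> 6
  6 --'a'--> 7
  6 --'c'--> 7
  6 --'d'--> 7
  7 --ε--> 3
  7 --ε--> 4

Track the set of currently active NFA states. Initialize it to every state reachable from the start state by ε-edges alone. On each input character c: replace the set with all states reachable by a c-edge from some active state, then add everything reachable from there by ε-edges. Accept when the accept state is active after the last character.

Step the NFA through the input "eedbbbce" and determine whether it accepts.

Answer: REJECT

Derivation:
start: ε-closure({0}) = {0}
'e' @ 1: {1,2,4}
'e' @ 2: {5,6}
'd' @ 3: {3,4,7}  (accept∈set)
'b' @ 4: {5,6}
'b' @ 5: {}  — no active states
rest 'bce' ignored (set empty)
final: {}; accept 3 not in set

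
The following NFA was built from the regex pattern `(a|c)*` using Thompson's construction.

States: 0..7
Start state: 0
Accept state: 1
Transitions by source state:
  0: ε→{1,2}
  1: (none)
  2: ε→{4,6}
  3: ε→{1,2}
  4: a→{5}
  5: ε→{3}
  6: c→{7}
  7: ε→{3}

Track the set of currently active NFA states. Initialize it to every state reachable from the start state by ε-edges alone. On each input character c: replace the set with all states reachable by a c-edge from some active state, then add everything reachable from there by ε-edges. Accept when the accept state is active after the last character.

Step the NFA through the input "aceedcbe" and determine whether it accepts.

start: ε-closure({0}) = {0,1,2,4,6}
'a' @ 1: {1,2,3,4,5,6}  (accept∈set)
'c' @ 2: {1,2,3,4,6,7}  (accept∈set)
'e' @ 3: {}  — state set empty
rest 'edcbe' ignored (set empty)
end set {} — state 1 not in

Answer: REJECT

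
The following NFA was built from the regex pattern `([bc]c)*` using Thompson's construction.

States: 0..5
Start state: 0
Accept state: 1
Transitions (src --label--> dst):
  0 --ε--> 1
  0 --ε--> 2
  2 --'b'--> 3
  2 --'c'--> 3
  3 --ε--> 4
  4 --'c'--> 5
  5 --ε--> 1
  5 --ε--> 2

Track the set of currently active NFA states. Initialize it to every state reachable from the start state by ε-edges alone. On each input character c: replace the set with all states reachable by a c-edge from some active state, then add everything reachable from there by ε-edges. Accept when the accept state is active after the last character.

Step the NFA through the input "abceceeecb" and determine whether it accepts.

S₀ = ε-closure({0}) = {0,1,2}
'a' @ 1: {}  — state set empty
rest 'bceceeecb' ignored (set empty)
final: {}; accept 1 not in set

Answer: REJECT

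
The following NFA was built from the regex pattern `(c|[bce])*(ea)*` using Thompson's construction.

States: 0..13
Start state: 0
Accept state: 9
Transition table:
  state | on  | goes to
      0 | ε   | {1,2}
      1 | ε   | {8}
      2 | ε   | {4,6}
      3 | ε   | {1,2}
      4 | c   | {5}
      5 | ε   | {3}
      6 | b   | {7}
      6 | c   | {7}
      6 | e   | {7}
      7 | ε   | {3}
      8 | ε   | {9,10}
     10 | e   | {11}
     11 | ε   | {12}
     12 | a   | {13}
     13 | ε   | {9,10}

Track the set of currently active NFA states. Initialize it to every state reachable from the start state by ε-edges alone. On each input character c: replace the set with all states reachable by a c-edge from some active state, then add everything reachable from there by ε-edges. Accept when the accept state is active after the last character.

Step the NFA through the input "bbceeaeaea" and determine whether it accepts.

Answer: ACCEPT

Trace:
initial (ε-close {0}): {0,1,2,4,6,8,9,10}
'b' @ 1: {1,2,3,4,6,7,8,9,10}  (accept∈set)
'b' @ 2: {1,2,3,4,6,7,8,9,10}  (accept∈set)
'c' @ 3: {1,2,3,4,5,6,7,8,9,10}  (accept∈set)
'e' @ 4: {1,2,3,4,6,7,8,9,10,11,12}  (accept∈set)
'e' @ 5: {1,2,3,4,6,7,8,9,10,11,12}  (accept∈set)
'a' @ 6: {9,10,13}  (accept∈set)
'e' @ 7: {11,12}
'a' @ 8: {9,10,13}  (accept∈set)
'e' @ 9: {11,12}
'a' @ 10: {9,10,13}  (accept∈set)
end set {9,10,13} — state 9 in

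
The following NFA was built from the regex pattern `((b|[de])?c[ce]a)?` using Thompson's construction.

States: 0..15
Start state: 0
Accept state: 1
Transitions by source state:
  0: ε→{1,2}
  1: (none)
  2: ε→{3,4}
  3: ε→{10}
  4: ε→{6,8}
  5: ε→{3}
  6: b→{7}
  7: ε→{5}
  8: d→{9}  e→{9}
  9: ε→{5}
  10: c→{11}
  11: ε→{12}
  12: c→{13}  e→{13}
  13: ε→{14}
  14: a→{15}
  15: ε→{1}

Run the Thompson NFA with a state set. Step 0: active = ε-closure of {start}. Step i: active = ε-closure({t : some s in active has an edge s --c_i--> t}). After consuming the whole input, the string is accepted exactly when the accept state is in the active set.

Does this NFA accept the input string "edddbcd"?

initial (ε-close {0}): {0,1,2,3,4,6,8,10}
'e' @ 1: {3,5,9,10}
'd' @ 2: {}  — dead — no transitions
rest 'ddbcd' ignored (set empty)
final: {}; accept 1 not in set

Answer: REJECT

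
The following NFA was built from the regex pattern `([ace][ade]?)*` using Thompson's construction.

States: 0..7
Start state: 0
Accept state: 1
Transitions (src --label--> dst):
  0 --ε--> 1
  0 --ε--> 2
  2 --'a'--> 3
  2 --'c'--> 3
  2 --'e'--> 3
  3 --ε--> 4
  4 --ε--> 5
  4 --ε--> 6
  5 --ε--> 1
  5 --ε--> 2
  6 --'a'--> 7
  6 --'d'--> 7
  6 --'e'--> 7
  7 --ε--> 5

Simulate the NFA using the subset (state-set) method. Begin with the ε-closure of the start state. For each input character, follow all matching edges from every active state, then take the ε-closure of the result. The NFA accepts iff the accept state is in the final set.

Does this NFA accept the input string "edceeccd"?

Answer: ACCEPT

Steps:
initial (ε-close {0}): {0,1,2}
'e' @ 1: {1,2,3,4,5,6}  ✓accept
'd' @ 2: {1,2,5,7}  ✓accept
'c' @ 3: {1,2,3,4,5,6}  ✓accept
'e' @ 4: {1,2,3,4,5,6,7}  ✓accept
'e' @ 5: {1,2,3,4,5,6,7}  ✓accept
'c' @ 6: {1,2,3,4,5,6}  ✓accept
'c' @ 7: {1,2,3,4,5,6}  ✓accept
'd' @ 8: {1,2,5,7}  ✓accept
after full input: {1,2,5,7}  (accept=1 in)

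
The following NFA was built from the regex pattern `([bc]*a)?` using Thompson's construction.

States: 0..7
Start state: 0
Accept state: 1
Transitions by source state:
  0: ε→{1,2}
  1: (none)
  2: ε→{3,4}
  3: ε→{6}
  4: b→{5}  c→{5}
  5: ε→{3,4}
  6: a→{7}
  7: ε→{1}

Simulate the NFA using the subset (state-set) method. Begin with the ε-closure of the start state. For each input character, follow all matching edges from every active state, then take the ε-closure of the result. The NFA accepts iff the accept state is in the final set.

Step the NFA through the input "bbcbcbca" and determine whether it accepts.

initial (ε-close {0}): {0,1,2,3,4,6}
'b' @ 1: {3,4,5,6}
'b' @ 2: {3,4,5,6}
'c' @ 3: {3,4,5,6}
'b' @ 4: {3,4,5,6}
'c' @ 5: {3,4,5,6}
'b' @ 6: {3,4,5,6}
'c' @ 7: {3,4,5,6}
'a' @ 8: {1,7}  (accept∈set)
final: {1,7}; accept 1 in set

Answer: ACCEPT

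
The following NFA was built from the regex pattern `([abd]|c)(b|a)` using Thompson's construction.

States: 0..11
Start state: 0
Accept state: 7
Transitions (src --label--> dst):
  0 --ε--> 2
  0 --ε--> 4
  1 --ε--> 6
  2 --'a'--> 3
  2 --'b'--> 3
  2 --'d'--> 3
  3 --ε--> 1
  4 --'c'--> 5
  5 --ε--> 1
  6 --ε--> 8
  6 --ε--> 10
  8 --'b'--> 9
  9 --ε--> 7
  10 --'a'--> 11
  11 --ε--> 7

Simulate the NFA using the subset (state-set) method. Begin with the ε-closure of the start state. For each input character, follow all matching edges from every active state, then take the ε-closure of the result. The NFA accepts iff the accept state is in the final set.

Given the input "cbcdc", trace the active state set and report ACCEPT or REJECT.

Answer: REJECT

Steps:
start: ε-closure({0}) = {0,2,4}
'c' @ 1: {1,5,6,8,10}
'b' @ 2: {7,9}  ✓accept
'c' @ 3: {}  — dead — no transitions
rest 'dc' ignored (set empty)
final: {}; accept 7 not in set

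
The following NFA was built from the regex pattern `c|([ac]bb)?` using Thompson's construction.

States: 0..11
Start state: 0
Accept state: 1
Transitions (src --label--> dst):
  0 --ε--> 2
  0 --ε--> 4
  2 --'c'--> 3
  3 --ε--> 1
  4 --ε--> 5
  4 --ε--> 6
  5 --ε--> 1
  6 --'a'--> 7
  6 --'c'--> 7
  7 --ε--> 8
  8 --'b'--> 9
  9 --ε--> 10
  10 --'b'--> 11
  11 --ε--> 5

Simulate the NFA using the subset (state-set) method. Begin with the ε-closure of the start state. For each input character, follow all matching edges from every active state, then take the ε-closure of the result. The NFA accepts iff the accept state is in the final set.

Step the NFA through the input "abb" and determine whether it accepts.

start: ε-closure({0}) = {0,1,2,4,5,6}
'a' @ 1: {7,8}
'b' @ 2: {9,10}
'b' @ 3: {1,5,11}  ✓accept
after full input: {1,5,11}  (accept=1 in)

Answer: ACCEPT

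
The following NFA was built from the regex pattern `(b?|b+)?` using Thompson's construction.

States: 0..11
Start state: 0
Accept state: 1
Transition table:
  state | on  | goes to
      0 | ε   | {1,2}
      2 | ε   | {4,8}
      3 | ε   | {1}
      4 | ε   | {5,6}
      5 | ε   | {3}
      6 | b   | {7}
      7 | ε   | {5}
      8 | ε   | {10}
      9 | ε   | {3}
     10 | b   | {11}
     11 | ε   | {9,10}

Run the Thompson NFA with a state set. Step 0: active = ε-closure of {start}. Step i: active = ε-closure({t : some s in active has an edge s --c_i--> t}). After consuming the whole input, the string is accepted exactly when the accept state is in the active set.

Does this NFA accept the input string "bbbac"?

initial (ε-close {0}): {0,1,2,3,4,5,6,8,10}
'b' @ 1: {1,3,5,7,9,10,11}  (accept∈set)
'b' @ 2: {1,3,9,10,11}  (accept∈set)
'b' @ 3: {1,3,9,10,11}  (accept∈set)
'a' @ 4: {}  — no active states
rest 'c' ignored (set empty)
after full input: {}  (accept=1 not in)

Answer: REJECT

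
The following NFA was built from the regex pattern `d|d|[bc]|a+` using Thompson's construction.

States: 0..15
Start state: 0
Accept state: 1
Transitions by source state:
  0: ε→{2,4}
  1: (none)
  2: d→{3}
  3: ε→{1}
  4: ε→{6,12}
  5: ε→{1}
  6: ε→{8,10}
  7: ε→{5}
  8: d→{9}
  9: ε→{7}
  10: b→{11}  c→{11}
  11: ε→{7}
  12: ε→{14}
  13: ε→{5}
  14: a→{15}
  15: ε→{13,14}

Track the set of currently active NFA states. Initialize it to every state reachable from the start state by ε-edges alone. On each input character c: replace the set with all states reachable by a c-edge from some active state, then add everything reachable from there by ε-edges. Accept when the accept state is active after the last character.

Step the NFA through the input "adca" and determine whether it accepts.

Answer: REJECT

Derivation:
initial (ε-close {0}): {0,2,4,6,8,10,12,14}
'a' @ 1: {1,5,13,14,15}  (accept∈set)
'd' @ 2: {}  — no active states
rest 'ca' ignored (set empty)
after full input: {}  (accept=1 not in)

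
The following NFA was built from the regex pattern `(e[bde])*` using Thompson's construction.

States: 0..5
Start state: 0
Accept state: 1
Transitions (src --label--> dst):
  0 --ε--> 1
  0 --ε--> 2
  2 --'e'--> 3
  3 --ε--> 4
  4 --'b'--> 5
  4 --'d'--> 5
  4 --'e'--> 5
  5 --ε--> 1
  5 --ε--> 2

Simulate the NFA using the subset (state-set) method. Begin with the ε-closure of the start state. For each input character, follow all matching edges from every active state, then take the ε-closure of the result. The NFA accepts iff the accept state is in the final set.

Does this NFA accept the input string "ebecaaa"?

initial (ε-close {0}): {0,1,2}
'e' @ 1: {3,4}
'b' @ 2: {1,2,5}  [accepting]
'e' @ 3: {3,4}
'c' @ 4: {}  — state set empty
rest 'aaa' ignored (set empty)
final: {}; accept 1 not in set

Answer: REJECT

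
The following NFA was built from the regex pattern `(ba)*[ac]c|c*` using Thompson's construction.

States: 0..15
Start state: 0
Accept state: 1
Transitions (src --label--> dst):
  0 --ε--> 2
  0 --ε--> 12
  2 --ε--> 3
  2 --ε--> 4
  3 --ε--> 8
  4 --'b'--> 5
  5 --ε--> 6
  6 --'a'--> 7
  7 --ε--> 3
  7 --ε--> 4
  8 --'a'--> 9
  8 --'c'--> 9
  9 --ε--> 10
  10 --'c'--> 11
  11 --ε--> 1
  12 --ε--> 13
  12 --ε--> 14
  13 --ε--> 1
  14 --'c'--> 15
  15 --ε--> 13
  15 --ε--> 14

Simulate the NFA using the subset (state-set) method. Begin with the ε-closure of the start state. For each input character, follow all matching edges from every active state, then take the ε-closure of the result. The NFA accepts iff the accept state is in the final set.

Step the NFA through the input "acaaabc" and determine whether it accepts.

initial (ε-close {0}): {0,1,2,3,4,8,12,13,14}
'a' @ 1: {9,10}
'c' @ 2: {1,11}  ✓accept
'a' @ 3: {}  — state set empty
rest 'aabc' ignored (set empty)
final: {}; accept 1 not in set

Answer: REJECT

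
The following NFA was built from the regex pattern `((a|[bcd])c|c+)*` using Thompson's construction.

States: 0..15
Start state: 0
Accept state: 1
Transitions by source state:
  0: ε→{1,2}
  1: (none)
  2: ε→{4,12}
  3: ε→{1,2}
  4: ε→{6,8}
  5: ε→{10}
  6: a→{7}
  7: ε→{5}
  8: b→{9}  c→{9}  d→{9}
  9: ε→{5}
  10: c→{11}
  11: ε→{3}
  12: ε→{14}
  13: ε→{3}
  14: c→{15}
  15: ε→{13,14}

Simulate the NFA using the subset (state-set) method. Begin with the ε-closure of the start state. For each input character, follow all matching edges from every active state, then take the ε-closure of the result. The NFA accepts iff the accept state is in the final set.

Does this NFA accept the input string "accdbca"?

start: ε-closure({0}) = {0,1,2,4,6,8,12,14}
'a' @ 1: {5,7,10}
'c' @ 2: {1,2,3,4,6,8,11,12,14}  ✓accept
'c' @ 3: {1,2,3,4,5,6,8,9,10,12,13,14,15}  ✓accept
'd' @ 4: {5,9,10}
'b' @ 5: {}  — state set empty
rest 'ca' ignored (set empty)
after full input: {}  (accept=1 not in)

Answer: REJECT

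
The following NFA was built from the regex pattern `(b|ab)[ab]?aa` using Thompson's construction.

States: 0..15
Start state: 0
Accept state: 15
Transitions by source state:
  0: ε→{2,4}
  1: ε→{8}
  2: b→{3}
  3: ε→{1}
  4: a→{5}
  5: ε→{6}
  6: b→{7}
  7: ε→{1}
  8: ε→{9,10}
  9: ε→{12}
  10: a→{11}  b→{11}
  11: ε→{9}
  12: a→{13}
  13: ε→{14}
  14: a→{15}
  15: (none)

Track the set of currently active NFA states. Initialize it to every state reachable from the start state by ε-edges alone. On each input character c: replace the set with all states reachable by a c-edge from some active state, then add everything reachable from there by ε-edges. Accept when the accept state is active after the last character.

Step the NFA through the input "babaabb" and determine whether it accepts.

Answer: REJECT

Trace:
S₀ = ε-closure({0}) = {0,2,4}
'b' @ 1: {1,3,8,9,10,12}
'a' @ 2: {9,11,12,13,14}
'b' @ 3: {}  — no active states
rest 'aabb' ignored (set empty)
final: {}; accept 15 not in set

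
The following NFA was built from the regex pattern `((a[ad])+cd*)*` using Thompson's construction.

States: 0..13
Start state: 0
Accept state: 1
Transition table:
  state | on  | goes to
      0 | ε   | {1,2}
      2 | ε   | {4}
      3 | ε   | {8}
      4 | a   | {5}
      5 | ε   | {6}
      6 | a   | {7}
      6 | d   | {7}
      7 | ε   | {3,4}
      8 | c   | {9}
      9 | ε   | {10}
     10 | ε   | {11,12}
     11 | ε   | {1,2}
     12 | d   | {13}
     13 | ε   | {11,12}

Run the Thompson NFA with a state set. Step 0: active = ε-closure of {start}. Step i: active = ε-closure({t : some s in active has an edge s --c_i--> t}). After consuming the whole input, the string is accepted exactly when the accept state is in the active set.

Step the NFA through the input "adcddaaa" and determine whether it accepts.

Answer: REJECT

Trace:
initial (ε-close {0}): {0,1,2,4}
'a' @ 1: {5,6}
'd' @ 2: {3,4,7,8}
'c' @ 3: {1,2,4,9,10,11,12}  [accepting]
'd' @ 4: {1,2,4,11,12,13}  [accepting]
'd' @ 5: {1,2,4,11,12,13}  [accepting]
'a' @ 6: {5,6}
'a' @ 7: {3,4,7,8}
'a' @ 8: {5,6}
after full input: {5,6}  (accept=1 not in)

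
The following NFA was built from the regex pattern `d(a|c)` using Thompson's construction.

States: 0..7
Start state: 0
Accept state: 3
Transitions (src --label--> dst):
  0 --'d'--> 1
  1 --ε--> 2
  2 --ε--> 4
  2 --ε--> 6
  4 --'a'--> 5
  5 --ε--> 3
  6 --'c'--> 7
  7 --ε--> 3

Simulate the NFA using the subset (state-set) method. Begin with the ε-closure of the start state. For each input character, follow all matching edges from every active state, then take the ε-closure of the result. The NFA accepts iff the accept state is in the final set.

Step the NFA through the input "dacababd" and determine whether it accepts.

initial (ε-close {0}): {0}
'd' @ 1: {1,2,4,6}
'a' @ 2: {3,5}  ✓accept
'c' @ 3: {}  — no active states
rest 'ababd' ignored (set empty)
end set {} — state 3 not in

Answer: REJECT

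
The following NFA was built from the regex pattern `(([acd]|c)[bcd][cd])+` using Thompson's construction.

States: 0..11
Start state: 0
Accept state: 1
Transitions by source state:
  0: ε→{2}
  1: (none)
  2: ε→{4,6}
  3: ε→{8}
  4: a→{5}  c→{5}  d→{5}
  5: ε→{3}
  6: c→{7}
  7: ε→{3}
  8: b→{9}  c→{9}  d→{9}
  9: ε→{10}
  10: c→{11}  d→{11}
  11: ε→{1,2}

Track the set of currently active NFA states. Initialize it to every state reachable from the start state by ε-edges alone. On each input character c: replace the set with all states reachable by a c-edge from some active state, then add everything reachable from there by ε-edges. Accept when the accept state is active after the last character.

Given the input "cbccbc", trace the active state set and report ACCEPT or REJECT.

S₀ = ε-closure({0}) = {0,2,4,6}
'c' @ 1: {3,5,7,8}
'b' @ 2: {9,10}
'c' @ 3: {1,2,4,6,11}  ✓accept
'c' @ 4: {3,5,7,8}
'b' @ 5: {9,10}
'c' @ 6: {1,2,4,6,11}  ✓accept
after full input: {1,2,4,6,11}  (accept=1 in)

Answer: ACCEPT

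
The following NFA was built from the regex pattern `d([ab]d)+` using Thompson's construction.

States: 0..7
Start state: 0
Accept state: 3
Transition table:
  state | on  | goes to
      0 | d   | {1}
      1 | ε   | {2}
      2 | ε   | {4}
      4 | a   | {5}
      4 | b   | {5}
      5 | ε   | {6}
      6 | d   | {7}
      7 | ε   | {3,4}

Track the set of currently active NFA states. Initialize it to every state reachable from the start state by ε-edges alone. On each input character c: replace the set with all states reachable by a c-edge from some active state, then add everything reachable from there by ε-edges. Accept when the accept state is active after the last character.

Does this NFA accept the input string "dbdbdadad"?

S₀ = ε-closure({0}) = {0}
'd' @ 1: {1,2,4}
'b' @ 2: {5,6}
'd' @ 3: {3,4,7}  [accepting]
'b' @ 4: {5,6}
'd' @ 5: {3,4,7}  [accepting]
'a' @ 6: {5,6}
'd' @ 7: {3,4,7}  [accepting]
'a' @ 8: {5,6}
'd' @ 9: {3,4,7}  [accepting]
after full input: {3,4,7}  (accept=3 in)

Answer: ACCEPT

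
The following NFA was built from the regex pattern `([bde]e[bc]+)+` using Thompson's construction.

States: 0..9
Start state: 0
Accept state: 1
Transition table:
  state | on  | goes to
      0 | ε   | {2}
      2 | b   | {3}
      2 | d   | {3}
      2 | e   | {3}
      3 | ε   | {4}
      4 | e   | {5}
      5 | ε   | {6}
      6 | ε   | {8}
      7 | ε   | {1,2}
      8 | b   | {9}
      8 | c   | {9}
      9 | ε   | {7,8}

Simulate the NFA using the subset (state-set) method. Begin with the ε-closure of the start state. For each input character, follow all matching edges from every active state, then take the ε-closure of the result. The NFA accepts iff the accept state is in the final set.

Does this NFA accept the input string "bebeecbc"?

Answer: ACCEPT

Trace:
S₀ = ε-closure({0}) = {0,2}
'b' @ 1: {3,4}
'e' @ 2: {5,6,8}
'b' @ 3: {1,2,7,8,9}  (accept∈set)
'e' @ 4: {3,4}
'e' @ 5: {5,6,8}
'c' @ 6: {1,2,7,8,9}  (accept∈set)
'b' @ 7: {1,2,3,4,7,8,9}  (accept∈set)
'c' @ 8: {1,2,7,8,9}  (accept∈set)
after full input: {1,2,7,8,9}  (accept=1 in)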